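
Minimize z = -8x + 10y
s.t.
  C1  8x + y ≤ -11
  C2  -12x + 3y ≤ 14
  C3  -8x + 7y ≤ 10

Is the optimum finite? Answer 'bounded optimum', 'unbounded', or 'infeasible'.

From the feasible point (-47/36, -5/9), moving in the direction (-3, -12) keeps every constraint satisfied while z decreases without bound.

unbounded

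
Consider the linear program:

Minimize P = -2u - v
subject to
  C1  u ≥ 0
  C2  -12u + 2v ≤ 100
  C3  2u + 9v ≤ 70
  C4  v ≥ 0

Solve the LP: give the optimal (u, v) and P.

u = 35, v = 0, minimum P = -70

Feasible corners and P = -2u - v:
  (0, 70/9) → P = -70/9
  (0, 0) → P = 0
  (35, 0) → P = -70

The optimum lies where 2u + 9v = 70 and v = 0.
Solving simultaneously gives u = 35, v = 0.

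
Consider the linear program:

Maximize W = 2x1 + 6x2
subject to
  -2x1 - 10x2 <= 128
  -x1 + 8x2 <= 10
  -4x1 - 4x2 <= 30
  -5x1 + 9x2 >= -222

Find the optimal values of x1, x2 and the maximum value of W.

x1 = 1866/31, x2 = 272/31, maximum W = 5364/31

Extreme points and W = 2x1 + 6x2:
  (53/8, -113/8) → W = -143/2
  (267/17, -271/17) → W = -1092/17
  (-70/9, 5/18) → W = -125/9
  (1866/31, 272/31) → W = 5364/31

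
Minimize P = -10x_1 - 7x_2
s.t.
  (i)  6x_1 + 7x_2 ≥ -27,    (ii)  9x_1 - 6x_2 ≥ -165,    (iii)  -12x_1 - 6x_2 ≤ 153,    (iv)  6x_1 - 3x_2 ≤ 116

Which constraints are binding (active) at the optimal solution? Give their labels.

Feasible corners and P = -10x_1 - 7x_2:
  (-439/33, 83/11) → P = 2647/33
  (731/60, -143/10) → P = -326/15
  (397/3, 226) → P = -8716/3

The minimum is at (397/3, 226). Substituting into each constraint, equality holds for (ii) and (iv); the remaining constraints have slack.

(ii) and (iv)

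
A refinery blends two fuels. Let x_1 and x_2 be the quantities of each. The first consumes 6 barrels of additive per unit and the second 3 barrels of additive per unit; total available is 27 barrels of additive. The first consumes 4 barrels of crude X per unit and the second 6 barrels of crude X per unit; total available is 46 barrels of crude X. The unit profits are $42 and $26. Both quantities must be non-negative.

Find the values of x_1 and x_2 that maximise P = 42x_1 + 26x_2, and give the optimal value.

x_1 = 1, x_2 = 7, maximum P = 224

Corner points and P = 42x_1 + 26x_2:
  (0, 0) → P = 0
  (0, 23/3) → P = 598/3
  (9/2, 0) → P = 189
  (1, 7) → P = 224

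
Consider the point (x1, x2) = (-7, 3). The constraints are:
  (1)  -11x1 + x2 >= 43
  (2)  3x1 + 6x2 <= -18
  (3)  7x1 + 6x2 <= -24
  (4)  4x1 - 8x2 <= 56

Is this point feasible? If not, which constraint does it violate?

not feasible — violates (2)

Constraint (2): 3x1 + 6x2 = -3, which is not ≤ -18. All other constraints are satisfied.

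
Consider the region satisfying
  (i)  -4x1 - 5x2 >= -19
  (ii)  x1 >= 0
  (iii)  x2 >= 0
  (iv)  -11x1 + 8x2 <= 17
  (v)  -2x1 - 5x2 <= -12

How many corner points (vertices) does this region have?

3

Intersecting each pair of boundary lines and keeping only the points that satisfy every inequality leaves:
  (67/87, 277/87)
  (7/2, 1)
  (11/71, 166/71)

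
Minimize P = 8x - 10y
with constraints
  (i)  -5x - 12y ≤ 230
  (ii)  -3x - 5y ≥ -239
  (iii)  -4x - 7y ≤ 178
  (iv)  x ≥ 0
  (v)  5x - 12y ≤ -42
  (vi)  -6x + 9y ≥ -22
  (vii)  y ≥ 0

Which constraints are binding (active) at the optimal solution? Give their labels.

(ii) and (iv)

Extreme points and P = 8x - 10y:
  (0, 239/5) → P = -478
  (119/3, 24) → P = 232/3
  (0, 7/2) → P = -35
  (214/9, 362/27) → P = 1516/27

The minimum is at (0, 239/5). Substituting into each constraint, equality holds for (ii) and (iv); the remaining constraints have slack.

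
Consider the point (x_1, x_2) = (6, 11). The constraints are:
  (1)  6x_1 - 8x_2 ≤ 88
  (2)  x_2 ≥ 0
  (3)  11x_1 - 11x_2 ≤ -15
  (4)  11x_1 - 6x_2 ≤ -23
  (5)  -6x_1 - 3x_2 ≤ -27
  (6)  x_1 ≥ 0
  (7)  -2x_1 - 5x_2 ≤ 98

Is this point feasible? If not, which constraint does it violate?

not feasible — violates (4)

Constraint (4): 11x_1 - 6x_2 = 0, which is not ≤ -23. All other constraints are satisfied.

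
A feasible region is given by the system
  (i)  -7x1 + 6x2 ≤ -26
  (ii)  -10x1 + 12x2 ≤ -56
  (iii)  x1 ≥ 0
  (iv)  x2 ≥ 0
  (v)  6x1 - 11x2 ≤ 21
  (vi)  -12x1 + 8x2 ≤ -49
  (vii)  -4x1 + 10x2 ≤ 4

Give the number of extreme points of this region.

3

Pairwise boundary intersections that survive every other constraint:
  (182/19, 63/19)
  (152/13, 66/13)
  (127/8, 27/4)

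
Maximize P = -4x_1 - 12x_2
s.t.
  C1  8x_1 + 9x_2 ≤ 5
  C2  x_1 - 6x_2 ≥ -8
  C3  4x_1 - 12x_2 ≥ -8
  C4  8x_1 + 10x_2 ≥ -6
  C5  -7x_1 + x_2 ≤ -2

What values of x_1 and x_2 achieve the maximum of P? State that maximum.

Feasible corners and P = -4x_1 - 12x_2:
  (13, -11) → P = 80
  (23/71, 19/71) → P = -320/71
  (7/39, -29/39) → P = 320/39

x_1 = 13, x_2 = -11, maximum P = 80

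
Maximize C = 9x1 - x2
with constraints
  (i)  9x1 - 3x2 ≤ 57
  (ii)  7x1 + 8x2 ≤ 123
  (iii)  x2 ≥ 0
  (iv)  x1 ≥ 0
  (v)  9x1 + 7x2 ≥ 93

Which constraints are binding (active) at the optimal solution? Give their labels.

Extreme points and C = 9x1 - x2:
  (275/31, 236/31) → C = 2239/31
  (113/15, 18/5) → C = 321/5
  (0, 123/8) → C = -123/8
  (0, 93/7) → C = -93/7

The maximum is at (275/31, 236/31). Substituting into each constraint, equality holds for (i) and (ii); the remaining constraints have slack.

(i) and (ii)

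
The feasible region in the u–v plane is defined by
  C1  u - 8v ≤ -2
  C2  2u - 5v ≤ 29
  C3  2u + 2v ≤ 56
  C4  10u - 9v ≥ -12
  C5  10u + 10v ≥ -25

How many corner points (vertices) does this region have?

Of the 9 pairwise boundary intersections, those satisfying every inequality are:
  (22, 3)
  (-78/71, 8/71)
  (169/7, 27/7)
  (240/19, 292/19)

4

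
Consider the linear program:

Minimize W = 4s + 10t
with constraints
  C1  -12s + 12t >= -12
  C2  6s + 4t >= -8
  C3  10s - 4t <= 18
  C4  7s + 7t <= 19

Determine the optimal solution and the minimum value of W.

s = -2/5, t = -7/5, minimum W = -78/5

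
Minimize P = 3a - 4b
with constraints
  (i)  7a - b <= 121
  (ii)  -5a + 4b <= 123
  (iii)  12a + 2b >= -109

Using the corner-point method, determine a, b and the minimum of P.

Vertices and P = 3a - 4b:
  (607/23, 1466/23) → P = -4043/23
  (133/26, -2215/26) → P = 9259/26
  (-341/29, 931/58) → P = -2885/29

The binding constraints are 7a - b = 121 and -5a + 4b = 123.
Solving simultaneously gives a = 607/23, b = 1466/23.

a = 607/23, b = 1466/23, minimum P = -4043/23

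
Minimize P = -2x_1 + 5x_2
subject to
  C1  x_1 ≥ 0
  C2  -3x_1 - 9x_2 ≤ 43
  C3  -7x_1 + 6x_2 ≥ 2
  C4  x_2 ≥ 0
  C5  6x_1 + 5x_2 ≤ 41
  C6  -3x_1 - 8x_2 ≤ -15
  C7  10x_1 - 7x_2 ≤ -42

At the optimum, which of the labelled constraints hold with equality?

C1 and C7

Extreme points and P = -2x_1 + 5x_2:
  (0, 41/5) → P = 41
  (0, 6) → P = 30
  (77/92, 331/46) → P = 789/23

The minimum is at (0, 6). Substituting into each constraint, equality holds for C1 and C7; the remaining constraints have slack.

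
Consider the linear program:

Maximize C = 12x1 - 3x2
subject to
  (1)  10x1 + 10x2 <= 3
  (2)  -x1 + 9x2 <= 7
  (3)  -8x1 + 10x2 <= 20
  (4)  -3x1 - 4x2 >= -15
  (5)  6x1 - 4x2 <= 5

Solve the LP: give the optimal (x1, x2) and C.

The feasible region is unbounded (it extends along (-2, -3), (-5, -4)), but C strictly decreases along every unbounded feasible direction, so there is no improving ray and the maximum is attained at a vertex.

The optimum lies where 10x1 + 10x2 = 3 and 6x1 - 4x2 = 5.
Solving simultaneously gives x1 = 31/50, x2 = -8/25.

x1 = 31/50, x2 = -8/25, maximum C = 42/5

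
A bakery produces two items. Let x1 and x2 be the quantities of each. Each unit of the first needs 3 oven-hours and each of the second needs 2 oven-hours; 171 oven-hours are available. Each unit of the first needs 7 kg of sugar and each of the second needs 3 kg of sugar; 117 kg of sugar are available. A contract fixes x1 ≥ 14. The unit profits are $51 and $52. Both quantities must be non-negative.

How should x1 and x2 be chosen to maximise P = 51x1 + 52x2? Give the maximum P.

Corner points and P = 51x1 + 52x2:
  (117/7, 0) → P = 5967/7
  (14, 0) → P = 714
  (14, 19/3) → P = 3130/3

x1 = 14, x2 = 19/3, maximum P = 3130/3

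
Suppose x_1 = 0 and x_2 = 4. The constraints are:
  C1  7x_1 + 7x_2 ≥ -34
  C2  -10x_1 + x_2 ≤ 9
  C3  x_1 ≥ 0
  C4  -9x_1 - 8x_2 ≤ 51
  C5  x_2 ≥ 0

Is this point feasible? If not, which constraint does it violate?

feasible

C1: 28 ≥ -34 ✓
C2: 4 ≤ 9 ✓
C3: 0 ≥ 0 ✓
C4: -32 ≤ 51 ✓
C5: 4 ≥ 0 ✓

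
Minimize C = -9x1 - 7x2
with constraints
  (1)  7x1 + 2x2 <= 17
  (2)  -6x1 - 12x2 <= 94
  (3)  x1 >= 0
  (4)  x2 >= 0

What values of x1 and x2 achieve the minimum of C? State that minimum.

x1 = 0, x2 = 17/2, minimum C = -119/2

Extreme points and C = -9x1 - 7x2:
  (0, 17/2) → C = -119/2
  (17/7, 0) → C = -153/7
  (0, 0) → C = 0

The binding constraints are 7x1 + 2x2 = 17 and x1 = 0.
Solving simultaneously gives x1 = 0, x2 = 17/2.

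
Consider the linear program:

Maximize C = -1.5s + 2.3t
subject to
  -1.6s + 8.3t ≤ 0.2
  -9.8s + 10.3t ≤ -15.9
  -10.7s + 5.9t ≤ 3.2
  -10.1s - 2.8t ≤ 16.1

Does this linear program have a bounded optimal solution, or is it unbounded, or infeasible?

Feasible corners and C = -1.5s + 2.3t:
  (13403/6486, 1370/3243) → C = -27605/12972
  (-12131/13147, -31837/13147) → C = -275143/65735
The feasible region has finitely many vertices and no improving ray; the maximum is -27605/12972 at (13403/6486, 1370/3243).

bounded optimum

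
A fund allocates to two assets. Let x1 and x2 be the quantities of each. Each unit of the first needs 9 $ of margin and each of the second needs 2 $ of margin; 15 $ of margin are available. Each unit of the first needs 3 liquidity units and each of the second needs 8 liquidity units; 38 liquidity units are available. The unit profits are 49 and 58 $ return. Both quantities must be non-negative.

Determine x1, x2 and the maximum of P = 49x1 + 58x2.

Corner points and P = 49x1 + 58x2:
  (0, 0) → P = 0
  (0, 19/4) → P = 551/2
  (5/3, 0) → P = 245/3
  (2/3, 9/2) → P = 881/3

The optimum lies where 9x1 + 2x2 = 15 and 3x1 + 8x2 = 38.
Solving simultaneously gives x1 = 2/3, x2 = 9/2.

x1 = 2/3, x2 = 9/2, maximum P = 881/3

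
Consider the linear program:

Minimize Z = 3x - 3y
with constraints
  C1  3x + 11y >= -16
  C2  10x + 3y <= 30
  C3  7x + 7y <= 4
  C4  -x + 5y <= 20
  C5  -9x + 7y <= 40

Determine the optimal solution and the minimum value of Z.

x = -9/4, y = 79/28, minimum Z = -213/14

Vertices and Z = 3x - 3y:
  (39/14, -31/14) → Z = 15
  (-23/5, -1/5) → Z = -66/5
  (-9/4, 79/28) → Z = -213/14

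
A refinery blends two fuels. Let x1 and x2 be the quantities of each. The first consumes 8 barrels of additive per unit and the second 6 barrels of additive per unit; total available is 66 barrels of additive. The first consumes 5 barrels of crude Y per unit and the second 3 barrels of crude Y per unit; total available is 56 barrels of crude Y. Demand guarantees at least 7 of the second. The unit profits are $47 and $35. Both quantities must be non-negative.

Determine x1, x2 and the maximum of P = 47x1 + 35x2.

Vertices and P = 47x1 + 35x2:
  (0, 11) → P = 385
  (0, 7) → P = 245
  (3, 7) → P = 386

x1 = 3, x2 = 7, maximum P = 386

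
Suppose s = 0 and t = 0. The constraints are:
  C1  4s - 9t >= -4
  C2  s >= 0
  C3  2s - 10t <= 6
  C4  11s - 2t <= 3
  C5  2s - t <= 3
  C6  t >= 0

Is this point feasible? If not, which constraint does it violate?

feasible

C1: 0 ≥ -4 ✓
C2: 0 ≥ 0 ✓
C3: 0 ≤ 6 ✓
C4: 0 ≤ 3 ✓
C5: 0 ≤ 3 ✓
C6: 0 ≥ 0 ✓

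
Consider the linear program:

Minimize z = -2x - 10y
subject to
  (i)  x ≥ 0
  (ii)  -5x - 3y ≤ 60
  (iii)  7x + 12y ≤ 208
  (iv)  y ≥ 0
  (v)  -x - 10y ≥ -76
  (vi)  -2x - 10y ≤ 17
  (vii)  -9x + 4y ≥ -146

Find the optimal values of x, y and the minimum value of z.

The optimum lies where -x - 10y = -76 and -9x + 4y = -146.
Solving simultaneously gives x = 882/47, y = 269/47.

x = 882/47, y = 269/47, minimum z = -4454/47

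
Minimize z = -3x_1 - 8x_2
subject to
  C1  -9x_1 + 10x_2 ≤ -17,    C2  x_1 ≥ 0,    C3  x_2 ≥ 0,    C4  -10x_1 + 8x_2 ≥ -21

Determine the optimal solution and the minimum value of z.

x_1 = 37/14, x_2 = 19/28, minimum z = -187/14

Corner points and z = -3x_1 - 8x_2:
  (17/9, 0) → z = -17/3
  (37/14, 19/28) → z = -187/14
  (21/10, 0) → z = -63/10

At the optimal vertex, -9x_1 + 10x_2 = -17 and -10x_1 + 8x_2 = -21.
Solving simultaneously gives x_1 = 37/14, x_2 = 19/28.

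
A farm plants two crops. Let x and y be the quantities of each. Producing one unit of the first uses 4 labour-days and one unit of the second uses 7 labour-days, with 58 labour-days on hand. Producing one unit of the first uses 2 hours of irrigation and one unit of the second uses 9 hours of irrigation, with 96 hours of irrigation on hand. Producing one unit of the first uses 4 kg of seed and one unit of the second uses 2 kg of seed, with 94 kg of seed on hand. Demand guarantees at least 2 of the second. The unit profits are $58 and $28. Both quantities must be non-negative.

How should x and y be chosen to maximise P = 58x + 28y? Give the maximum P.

Feasible corners and P = 58x + 28y:
  (0, 58/7) → P = 232
  (0, 2) → P = 56
  (11, 2) → P = 694

The binding constraints are 4x + 7y = 58 and y = 2.
Solving simultaneously gives x = 11, y = 2.

x = 11, y = 2, maximum P = 694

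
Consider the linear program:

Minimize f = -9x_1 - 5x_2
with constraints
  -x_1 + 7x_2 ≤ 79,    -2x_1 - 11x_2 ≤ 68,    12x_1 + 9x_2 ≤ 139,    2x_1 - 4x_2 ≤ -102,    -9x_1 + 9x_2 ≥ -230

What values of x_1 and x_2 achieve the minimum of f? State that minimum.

Corner points and f = -9x_1 - 5x_2:
  (-269/5, 18/5) → f = 2331/5
  (-199/5, 28/5) → f = 1651/5
  (-697/15, 34/15) → f = 6103/15

x_1 = -199/5, x_2 = 28/5, minimum f = 1651/5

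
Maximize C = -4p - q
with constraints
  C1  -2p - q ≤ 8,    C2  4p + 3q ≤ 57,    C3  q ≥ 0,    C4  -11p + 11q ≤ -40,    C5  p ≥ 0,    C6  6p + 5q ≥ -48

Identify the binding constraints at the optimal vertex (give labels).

Feasible corners and C = -4p - q:
  (57/4, 0) → C = -57
  (747/77, 467/77) → C = -3455/77
  (40/11, 0) → C = -160/11

The maximum is at (40/11, 0). Substituting into each constraint, equality holds for C3 and C4; the remaining constraints have slack.

C3 and C4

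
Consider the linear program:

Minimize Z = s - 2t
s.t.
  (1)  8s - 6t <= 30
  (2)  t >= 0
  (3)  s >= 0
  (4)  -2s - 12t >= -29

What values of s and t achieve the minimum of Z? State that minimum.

s = 0, t = 29/12, minimum Z = -29/6

Feasible corners and Z = s - 2t:
  (15/4, 0) → Z = 15/4
  (89/18, 43/27) → Z = 95/54
  (0, 0) → Z = 0
  (0, 29/12) → Z = -29/6

The binding constraints are s = 0 and -2s - 12t = -29.
Solving simultaneously gives s = 0, t = 29/12.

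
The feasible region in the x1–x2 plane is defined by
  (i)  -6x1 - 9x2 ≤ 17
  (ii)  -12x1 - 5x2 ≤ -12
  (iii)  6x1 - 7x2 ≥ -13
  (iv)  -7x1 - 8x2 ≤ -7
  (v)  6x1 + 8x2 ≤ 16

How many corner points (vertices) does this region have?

4

Pairwise boundary intersections that survive every other constraint:
  (199/15, -161/15)
  (140/3, -33)
  (1, 0)
  (8/33, 20/11)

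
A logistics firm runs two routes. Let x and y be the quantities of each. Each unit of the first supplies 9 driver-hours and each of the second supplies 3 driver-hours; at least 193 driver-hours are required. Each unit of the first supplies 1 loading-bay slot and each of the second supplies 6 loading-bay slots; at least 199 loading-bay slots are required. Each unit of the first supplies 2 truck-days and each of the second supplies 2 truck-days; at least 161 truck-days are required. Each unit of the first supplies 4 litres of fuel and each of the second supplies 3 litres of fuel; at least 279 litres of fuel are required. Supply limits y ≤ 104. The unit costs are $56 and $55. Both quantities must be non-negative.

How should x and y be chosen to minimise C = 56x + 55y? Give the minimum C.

Feasible corners and C = 56x + 55y:
  (0, 93) → C = 5115
  (0, 104) → C = 5720
  (199, 0) → C = 11144
  (284/5, 237/10) → C = 44843/10
  (75/2, 43) → C = 4465
The feasible region is unbounded (it extends along (1, 0)), but C strictly increases along every unbounded feasible direction, so there is no improving ray and the minimum is attained at a vertex.

The binding constraints are 2x + 2y = 161 and 4x + 3y = 279.
Solving simultaneously gives x = 75/2, y = 43.

x = 75/2, y = 43, minimum C = 4465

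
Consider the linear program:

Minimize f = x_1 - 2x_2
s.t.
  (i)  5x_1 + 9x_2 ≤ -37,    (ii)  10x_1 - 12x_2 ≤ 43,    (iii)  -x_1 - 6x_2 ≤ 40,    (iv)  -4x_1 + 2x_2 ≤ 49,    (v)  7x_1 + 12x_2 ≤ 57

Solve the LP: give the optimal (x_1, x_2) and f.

x_1 = -515/46, x_2 = 97/46, minimum f = -709/46

Vertices and f = x_1 - 2x_2:
  (-19/50, -39/10) → f = 371/50
  (-515/46, 97/46) → f = -709/46
  (-37/12, -443/72) → f = 83/9
  (-187/13, -111/26) → f = -76/13

At the optimal vertex, 5x_1 + 9x_2 = -37 and -4x_1 + 2x_2 = 49.
Solving simultaneously gives x_1 = -515/46, x_2 = 97/46.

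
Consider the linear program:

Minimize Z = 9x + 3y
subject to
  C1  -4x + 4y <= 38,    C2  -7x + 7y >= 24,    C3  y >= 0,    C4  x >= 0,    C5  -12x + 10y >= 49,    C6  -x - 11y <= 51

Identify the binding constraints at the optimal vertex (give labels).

C4 and C5

Feasible corners and Z = 9x + 3y:
  (0, 19/2) → Z = 57/2
  (23, 65/2) → Z = 609/2
  (0, 49/10) → Z = 147/10

The minimum is at (0, 49/10). Substituting into each constraint, equality holds for C4 and C5; the remaining constraints have slack.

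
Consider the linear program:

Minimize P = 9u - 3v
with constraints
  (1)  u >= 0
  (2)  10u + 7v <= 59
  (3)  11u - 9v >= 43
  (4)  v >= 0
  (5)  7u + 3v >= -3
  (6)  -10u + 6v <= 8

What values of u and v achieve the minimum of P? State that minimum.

u = 43/11, v = 0, minimum P = 387/11

Corner points and P = 9u - 3v:
  (832/167, 219/167) → P = 6831/167
  (59/10, 0) → P = 531/10
  (43/11, 0) → P = 387/11

At the optimal vertex, 11u - 9v = 43 and v = 0.
Solving simultaneously gives u = 43/11, v = 0.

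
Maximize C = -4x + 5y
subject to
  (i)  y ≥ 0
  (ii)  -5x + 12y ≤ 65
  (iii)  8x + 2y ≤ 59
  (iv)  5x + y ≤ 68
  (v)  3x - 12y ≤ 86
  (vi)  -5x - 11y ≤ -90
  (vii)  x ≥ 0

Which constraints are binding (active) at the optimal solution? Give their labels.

(ii) and (vi)

Vertices and C = -4x + 5y:
  (289/53, 815/106) → C = 1763/106
  (73/23, 155/23) → C = 21
  (469/78, 425/78) → C = 83/26

The maximum is at (73/23, 155/23). Substituting into each constraint, equality holds for (ii) and (vi); the remaining constraints have slack.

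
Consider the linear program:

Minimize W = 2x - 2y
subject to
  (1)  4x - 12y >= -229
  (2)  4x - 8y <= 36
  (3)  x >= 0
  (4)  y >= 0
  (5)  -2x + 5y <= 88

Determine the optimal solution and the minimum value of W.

x = 0, y = 88/5, minimum W = -176/5

Extreme points and W = 2x - 2y:
  (283/2, 265/4) → W = 301/2
  (89/4, 53/2) → W = -17/2
  (9, 0) → W = 18
  (0, 0) → W = 0
  (0, 88/5) → W = -176/5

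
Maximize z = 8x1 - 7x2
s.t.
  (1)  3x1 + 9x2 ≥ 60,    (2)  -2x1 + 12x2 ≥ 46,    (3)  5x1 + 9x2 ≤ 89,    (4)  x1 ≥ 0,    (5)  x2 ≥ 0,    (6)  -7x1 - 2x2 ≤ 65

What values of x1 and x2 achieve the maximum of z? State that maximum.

Extreme points and z = 8x1 - 7x2:
  (17/3, 43/9) → z = 107/9
  (0, 20/3) → z = -140/3
  (109/13, 68/13) → z = 396/13
  (0, 89/9) → z = -623/9

x1 = 109/13, x2 = 68/13, maximum z = 396/13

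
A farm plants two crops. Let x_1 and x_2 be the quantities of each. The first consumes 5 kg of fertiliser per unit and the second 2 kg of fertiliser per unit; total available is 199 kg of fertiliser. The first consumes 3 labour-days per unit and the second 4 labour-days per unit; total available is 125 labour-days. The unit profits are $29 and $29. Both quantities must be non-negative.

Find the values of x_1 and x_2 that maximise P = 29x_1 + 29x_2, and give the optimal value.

x_1 = 39, x_2 = 2, maximum P = 1189

Extreme points and P = 29x_1 + 29x_2:
  (0, 0) → P = 0
  (0, 125/4) → P = 3625/4
  (199/5, 0) → P = 5771/5
  (39, 2) → P = 1189

The optimum lies where 5x_1 + 2x_2 = 199 and 3x_1 + 4x_2 = 125.
Solving simultaneously gives x_1 = 39, x_2 = 2.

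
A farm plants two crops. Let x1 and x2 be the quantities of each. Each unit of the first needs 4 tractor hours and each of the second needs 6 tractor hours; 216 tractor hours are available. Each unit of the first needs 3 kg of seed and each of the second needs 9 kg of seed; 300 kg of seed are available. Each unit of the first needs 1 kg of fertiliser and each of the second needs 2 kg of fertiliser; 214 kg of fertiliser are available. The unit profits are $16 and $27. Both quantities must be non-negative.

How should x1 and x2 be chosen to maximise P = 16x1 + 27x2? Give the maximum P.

Vertices and P = 16x1 + 27x2:
  (0, 0) → P = 0
  (0, 100/3) → P = 900
  (54, 0) → P = 864
  (8, 92/3) → P = 956

The binding constraints are 4x1 + 6x2 = 216 and 3x1 + 9x2 = 300.
Solving simultaneously gives x1 = 8, x2 = 92/3.

x1 = 8, x2 = 92/3, maximum P = 956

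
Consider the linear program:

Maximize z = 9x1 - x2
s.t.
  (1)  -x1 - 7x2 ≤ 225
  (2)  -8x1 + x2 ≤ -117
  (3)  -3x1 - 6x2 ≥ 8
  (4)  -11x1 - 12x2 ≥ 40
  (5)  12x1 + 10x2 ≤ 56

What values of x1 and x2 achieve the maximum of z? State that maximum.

Feasible corners and z = 9x1 - x2:
  (198/19, -639/19) → z = 2421/19
  (1321/37, -1378/37) → z = 13267/37
  (1364/107, -1607/107) → z = 13883/107
  (536/17, -548/17) → z = 316

At the optimal vertex, -x1 - 7x2 = 225 and 12x1 + 10x2 = 56.
Solving simultaneously gives x1 = 1321/37, x2 = -1378/37.

x1 = 1321/37, x2 = -1378/37, maximum z = 13267/37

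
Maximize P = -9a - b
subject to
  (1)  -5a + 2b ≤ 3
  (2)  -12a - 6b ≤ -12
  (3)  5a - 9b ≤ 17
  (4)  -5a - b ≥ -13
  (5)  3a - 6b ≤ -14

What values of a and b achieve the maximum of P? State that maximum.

a = 5/12, b = 61/24, maximum P = -151/24

Corner points and P = -9a - b:
  (23/15, 16/3) → P = -287/15
  (5/12, 61/24) → P = -151/24
  (64/33, 109/33) → P = -685/33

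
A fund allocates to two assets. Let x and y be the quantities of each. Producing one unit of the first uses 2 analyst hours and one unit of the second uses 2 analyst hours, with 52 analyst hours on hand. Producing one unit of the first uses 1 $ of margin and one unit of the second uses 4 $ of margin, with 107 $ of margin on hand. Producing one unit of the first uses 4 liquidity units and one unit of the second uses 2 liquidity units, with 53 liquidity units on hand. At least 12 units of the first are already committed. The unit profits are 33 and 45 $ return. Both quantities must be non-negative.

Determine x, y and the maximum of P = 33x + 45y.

Feasible corners and P = 33x + 45y:
  (53/4, 0) → P = 1749/4
  (12, 0) → P = 396
  (12, 5/2) → P = 1017/2

x = 12, y = 5/2, maximum P = 1017/2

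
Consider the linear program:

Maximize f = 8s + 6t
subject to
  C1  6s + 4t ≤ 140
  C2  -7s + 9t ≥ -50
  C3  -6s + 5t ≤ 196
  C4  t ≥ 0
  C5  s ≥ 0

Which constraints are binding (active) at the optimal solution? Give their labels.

Feasible corners and f = 8s + 6t:
  (730/41, 340/41) → f = 7880/41
  (0, 35) → f = 210
  (50/7, 0) → f = 400/7
  (0, 0) → f = 0

The maximum is at (0, 35). Substituting into each constraint, equality holds for C1 and C5; the remaining constraints have slack.

C1 and C5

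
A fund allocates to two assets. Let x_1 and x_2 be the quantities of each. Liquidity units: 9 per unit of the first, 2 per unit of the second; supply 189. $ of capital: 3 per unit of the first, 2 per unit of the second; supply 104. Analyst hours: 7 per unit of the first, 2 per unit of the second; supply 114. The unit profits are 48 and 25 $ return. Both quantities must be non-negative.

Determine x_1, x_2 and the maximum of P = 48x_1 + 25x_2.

x_1 = 5/2, x_2 = 193/4, maximum P = 5305/4

Corner points and P = 48x_1 + 25x_2:
  (0, 0) → P = 0
  (0, 52) → P = 1300
  (114/7, 0) → P = 5472/7
  (5/2, 193/4) → P = 5305/4

The binding constraints are 3x_1 + 2x_2 = 104 and 7x_1 + 2x_2 = 114.
Solving simultaneously gives x_1 = 5/2, x_2 = 193/4.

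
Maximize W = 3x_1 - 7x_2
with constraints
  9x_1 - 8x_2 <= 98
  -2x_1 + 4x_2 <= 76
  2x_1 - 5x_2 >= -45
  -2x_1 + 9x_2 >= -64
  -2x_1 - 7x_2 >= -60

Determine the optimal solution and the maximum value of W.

Vertices and W = 3x_1 - 7x_2:
  (74/13, -76/13) → W = 58
  (1166/79, 344/79) → W = 1090/79
  (-725/8, -109/4) → W = -649/8
  (-5/8, 35/4) → W = -505/8

At the optimal vertex, 9x_1 - 8x_2 = 98 and -2x_1 + 9x_2 = -64.
Solving simultaneously gives x_1 = 74/13, x_2 = -76/13.

x_1 = 74/13, x_2 = -76/13, maximum W = 58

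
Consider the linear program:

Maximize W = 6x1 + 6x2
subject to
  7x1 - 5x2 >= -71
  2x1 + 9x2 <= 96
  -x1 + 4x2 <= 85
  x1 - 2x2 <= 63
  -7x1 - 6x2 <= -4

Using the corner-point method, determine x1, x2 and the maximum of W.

Vertices and W = 6x1 + 6x2:
  (-159/73, 814/73) → W = 3930/73
  (-58/11, 75/11) → W = 102/11
  (759/13, -30/13) → W = 4374/13
  (193/10, -437/20) → W = -153/10

x1 = 759/13, x2 = -30/13, maximum W = 4374/13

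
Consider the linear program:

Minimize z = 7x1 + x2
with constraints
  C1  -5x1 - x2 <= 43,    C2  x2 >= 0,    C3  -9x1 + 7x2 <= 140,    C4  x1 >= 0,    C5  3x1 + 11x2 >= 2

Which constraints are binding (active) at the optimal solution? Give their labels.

C4 and C5

Vertices and z = 7x1 + x2:
  (2/3, 0) → z = 14/3
  (0, 20) → z = 20
  (0, 2/11) → z = 2/11
The feasible region is unbounded (it extends along (7, 9), (1, 0)), but z strictly increases along every unbounded feasible direction, so there is no improving ray and the minimum is attained at a vertex.

The minimum is at (0, 2/11). Substituting into each constraint, equality holds for C4 and C5; the remaining constraints have slack.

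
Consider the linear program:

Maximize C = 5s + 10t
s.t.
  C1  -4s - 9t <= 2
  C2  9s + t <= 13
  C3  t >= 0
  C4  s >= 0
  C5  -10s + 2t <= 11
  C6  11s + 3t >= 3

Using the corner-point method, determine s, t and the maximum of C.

Extreme points and C = 5s + 10t:
  (13/9, 0) → C = 65/9
  (15/28, 229/28) → C = 2365/28
  (3/11, 0) → C = 15/11
  (0, 11/2) → C = 55
  (0, 1) → C = 10

The optimum lies where 9s + t = 13 and -10s + 2t = 11.
Solving simultaneously gives s = 15/28, t = 229/28.

s = 15/28, t = 229/28, maximum C = 2365/28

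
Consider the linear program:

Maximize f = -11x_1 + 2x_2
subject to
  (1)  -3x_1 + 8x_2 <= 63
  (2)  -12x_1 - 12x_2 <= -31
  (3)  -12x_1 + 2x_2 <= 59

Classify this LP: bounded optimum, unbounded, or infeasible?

bounded optimum

Feasible corners and f = -11x_1 + 2x_2:
  (-173/45, 193/30) → f = 2482/45
  (-323/84, 45/7) → f = 4633/84
The feasible region has finitely many vertices and no improving ray; the maximum is 2482/45 at (-173/45, 193/30).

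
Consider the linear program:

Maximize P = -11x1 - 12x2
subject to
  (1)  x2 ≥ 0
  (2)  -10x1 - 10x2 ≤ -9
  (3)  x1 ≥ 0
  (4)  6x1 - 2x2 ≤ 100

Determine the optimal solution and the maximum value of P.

Extreme points and P = -11x1 - 12x2:
  (9/10, 0) → P = -99/10
  (50/3, 0) → P = -550/3
  (0, 9/10) → P = -54/5
The feasible region is unbounded (it extends along (0, 1), (1, 3)), but P strictly decreases along every unbounded feasible direction, so there is no improving ray and the maximum is attained at a vertex.

The optimum lies where x2 = 0 and -10x1 - 10x2 = -9.
Solving simultaneously gives x1 = 9/10, x2 = 0.

x1 = 9/10, x2 = 0, maximum P = -99/10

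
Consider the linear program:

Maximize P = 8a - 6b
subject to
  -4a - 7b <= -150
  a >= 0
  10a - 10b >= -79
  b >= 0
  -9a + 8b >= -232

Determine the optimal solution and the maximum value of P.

a = 1476/5, b = 3031/10, maximum P = 543

Vertices and P = 8a - 6b:
  (947/110, 908/55) → P = -332/11
  (2824/95, 422/95) → P = 4012/19
  (1476/5, 3031/10) → P = 543

The optimum lies where 10a - 10b = -79 and -9a + 8b = -232.
Solving simultaneously gives a = 1476/5, b = 3031/10.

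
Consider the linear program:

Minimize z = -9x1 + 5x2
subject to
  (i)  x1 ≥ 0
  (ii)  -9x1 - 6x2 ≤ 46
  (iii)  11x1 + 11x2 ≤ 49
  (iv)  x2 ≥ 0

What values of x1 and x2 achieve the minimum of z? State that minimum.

x1 = 49/11, x2 = 0, minimum z = -441/11

Extreme points and z = -9x1 + 5x2:
  (0, 49/11) → z = 245/11
  (0, 0) → z = 0
  (49/11, 0) → z = -441/11

At the optimal vertex, 11x1 + 11x2 = 49 and x2 = 0.
Solving simultaneously gives x1 = 49/11, x2 = 0.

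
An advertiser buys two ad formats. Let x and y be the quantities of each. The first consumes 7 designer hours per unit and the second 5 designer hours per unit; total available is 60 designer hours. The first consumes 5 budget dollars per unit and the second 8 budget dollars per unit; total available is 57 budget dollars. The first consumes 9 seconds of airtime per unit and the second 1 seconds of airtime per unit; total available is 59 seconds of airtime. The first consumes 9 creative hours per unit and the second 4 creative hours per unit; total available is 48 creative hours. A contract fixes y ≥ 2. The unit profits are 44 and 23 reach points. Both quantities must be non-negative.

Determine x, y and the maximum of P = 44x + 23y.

Feasible corners and P = 44x + 23y:
  (0, 57/8) → P = 1311/8
  (0, 2) → P = 46
  (3, 21/4) → P = 1011/4
  (40/9, 2) → P = 2174/9

x = 3, y = 21/4, maximum P = 1011/4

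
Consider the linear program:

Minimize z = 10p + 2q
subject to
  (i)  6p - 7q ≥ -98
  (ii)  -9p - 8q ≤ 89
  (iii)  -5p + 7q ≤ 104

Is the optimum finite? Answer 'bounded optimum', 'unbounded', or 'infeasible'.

bounded optimum

Vertices and z = 10p + 2q:
  (-469/37, 116/37) → z = -4458/37
  (6, 134/7) → z = 688/7
The feasible region has finitely many vertices and no improving ray; the minimum is -4458/37 at (-469/37, 116/37).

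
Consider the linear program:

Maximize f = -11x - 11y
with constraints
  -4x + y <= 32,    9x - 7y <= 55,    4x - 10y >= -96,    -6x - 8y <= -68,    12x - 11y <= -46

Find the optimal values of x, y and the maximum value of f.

x = -22/23, y = 212/23, maximum f = -2090/23

Corner points and f = -11x - 11y:
  (-22/23, 212/23) → f = -2090/23
  (149/19, 242/19) → f = -4301/19
  (190/81, 182/27) → f = -8096/81

The binding constraints are 4x - 10y = -96 and -6x - 8y = -68.
Solving simultaneously gives x = -22/23, y = 212/23.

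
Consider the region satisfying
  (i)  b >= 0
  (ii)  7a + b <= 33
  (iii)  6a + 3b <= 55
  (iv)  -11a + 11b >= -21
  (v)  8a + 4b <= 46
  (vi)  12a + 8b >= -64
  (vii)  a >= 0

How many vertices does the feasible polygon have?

5

Pairwise boundary intersections that survive every other constraint:
  (21/11, 0)
  (0, 0)
  (48/11, 27/11)
  (43/10, 29/10)
  (0, 23/2)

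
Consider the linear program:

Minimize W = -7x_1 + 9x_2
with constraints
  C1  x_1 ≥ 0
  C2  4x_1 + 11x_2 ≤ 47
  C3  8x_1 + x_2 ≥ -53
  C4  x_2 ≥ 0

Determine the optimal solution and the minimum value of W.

x_1 = 47/4, x_2 = 0, minimum W = -329/4

Vertices and W = -7x_1 + 9x_2:
  (0, 47/11) → W = 423/11
  (0, 0) → W = 0
  (47/4, 0) → W = -329/4

The optimum lies where 4x_1 + 11x_2 = 47 and x_2 = 0.
Solving simultaneously gives x_1 = 47/4, x_2 = 0.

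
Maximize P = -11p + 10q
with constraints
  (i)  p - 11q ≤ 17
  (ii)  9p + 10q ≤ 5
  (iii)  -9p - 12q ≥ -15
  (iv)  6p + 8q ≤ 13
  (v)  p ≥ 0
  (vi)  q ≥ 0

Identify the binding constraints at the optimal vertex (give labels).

(ii) and (v)

Corner points and P = -11p + 10q:
  (0, 1/2) → P = 5
  (5/9, 0) → P = -55/9
  (0, 0) → P = 0

The maximum is at (0, 1/2). Substituting into each constraint, equality holds for (ii) and (v); the remaining constraints have slack.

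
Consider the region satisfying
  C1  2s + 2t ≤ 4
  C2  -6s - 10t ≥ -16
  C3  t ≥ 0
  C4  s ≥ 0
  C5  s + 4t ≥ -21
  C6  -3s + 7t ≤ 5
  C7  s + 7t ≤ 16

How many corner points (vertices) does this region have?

5

Intersecting each pair of boundary lines and keeping only the points that satisfy every inequality leaves:
  (1, 1)
  (2, 0)
  (31/36, 13/12)
  (0, 0)
  (0, 5/7)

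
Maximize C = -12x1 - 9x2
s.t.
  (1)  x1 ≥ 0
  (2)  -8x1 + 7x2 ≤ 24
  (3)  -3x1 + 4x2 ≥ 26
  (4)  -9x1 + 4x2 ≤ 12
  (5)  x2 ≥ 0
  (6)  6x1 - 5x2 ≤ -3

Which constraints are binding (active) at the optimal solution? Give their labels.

(2) and (3)

Extreme points and C = -12x1 - 9x2:
  (86/11, 136/11) → C = -2256/11
  (99/2, 60) → C = -1134
  (118/9, 49/3) → C = -913/3

The maximum is at (86/11, 136/11). Substituting into each constraint, equality holds for (2) and (3); the remaining constraints have slack.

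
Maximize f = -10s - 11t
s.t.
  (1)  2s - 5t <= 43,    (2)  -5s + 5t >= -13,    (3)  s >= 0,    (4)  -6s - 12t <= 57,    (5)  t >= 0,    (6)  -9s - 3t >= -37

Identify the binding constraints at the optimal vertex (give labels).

(3) and (5)

Feasible corners and f = -10s - 11t:
  (13/5, 0) → f = -26
  (56/15, 17/15) → f = -249/5
  (0, 0) → f = 0
  (0, 37/3) → f = -407/3

The maximum is at (0, 0). Substituting into each constraint, equality holds for (3) and (5); the remaining constraints have slack.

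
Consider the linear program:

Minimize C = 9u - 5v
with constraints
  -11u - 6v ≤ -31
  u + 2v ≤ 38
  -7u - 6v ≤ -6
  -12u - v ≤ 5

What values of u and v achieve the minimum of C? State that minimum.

The feasible region is unbounded (it extends along (2, -1), (6, -7)), but C strictly increases along every unbounded feasible direction, so there is no improving ray and the minimum is attained at a vertex.

At the optimal vertex, u + 2v = 38 and -12u - v = 5.
Solving simultaneously gives u = -48/23, v = 461/23.

u = -48/23, v = 461/23, minimum C = -119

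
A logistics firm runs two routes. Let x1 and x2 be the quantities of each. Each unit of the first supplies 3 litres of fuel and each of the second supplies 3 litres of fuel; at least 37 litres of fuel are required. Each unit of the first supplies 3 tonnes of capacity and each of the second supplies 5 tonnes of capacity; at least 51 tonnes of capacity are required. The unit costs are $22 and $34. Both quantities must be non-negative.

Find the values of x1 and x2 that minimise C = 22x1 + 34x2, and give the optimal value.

x1 = 16/3, x2 = 7, minimum C = 1066/3

Extreme points and C = 22x1 + 34x2:
  (0, 37/3) → C = 1258/3
  (17, 0) → C = 374
  (16/3, 7) → C = 1066/3
The feasible region is unbounded (it extends along (0, 1), (1, 0)), but C strictly increases along every unbounded feasible direction, so there is no improving ray and the minimum is attained at a vertex.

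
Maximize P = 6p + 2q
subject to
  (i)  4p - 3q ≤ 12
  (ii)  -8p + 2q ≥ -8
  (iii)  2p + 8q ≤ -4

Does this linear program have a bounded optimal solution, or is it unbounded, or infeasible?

Feasible corners and P = 6p + 2q:
  (0, -4) → P = -8
  (14/17, -12/17) → P = 60/17
The feasible region has finitely many vertices and no improving ray; the maximum is 60/17 at (14/17, -12/17).

bounded optimum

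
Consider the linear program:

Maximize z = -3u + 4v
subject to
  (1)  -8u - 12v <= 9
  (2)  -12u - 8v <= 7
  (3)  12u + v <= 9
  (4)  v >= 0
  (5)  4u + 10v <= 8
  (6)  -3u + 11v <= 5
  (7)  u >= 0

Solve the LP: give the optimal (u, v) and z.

u = 0, v = 5/11, maximum z = 20/11

Feasible corners and z = -3u + 4v:
  (3/4, 0) → z = -9/4
  (41/58, 15/29) → z = -3/58
  (0, 0) → z = 0
  (19/37, 22/37) → z = 31/37
  (0, 5/11) → z = 20/11

At the optimal vertex, -3u + 11v = 5 and u = 0.
Solving simultaneously gives u = 0, v = 5/11.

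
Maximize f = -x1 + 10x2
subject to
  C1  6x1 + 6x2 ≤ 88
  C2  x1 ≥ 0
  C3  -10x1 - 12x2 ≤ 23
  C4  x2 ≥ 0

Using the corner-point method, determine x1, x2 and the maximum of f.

x1 = 0, x2 = 44/3, maximum f = 440/3

Feasible corners and f = -x1 + 10x2:
  (0, 44/3) → f = 440/3
  (44/3, 0) → f = -44/3
  (0, 0) → f = 0

The optimum lies where 6x1 + 6x2 = 88 and x1 = 0.
Solving simultaneously gives x1 = 0, x2 = 44/3.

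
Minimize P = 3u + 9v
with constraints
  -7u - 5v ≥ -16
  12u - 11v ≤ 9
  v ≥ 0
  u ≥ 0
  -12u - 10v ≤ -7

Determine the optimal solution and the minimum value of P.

u = 7/12, v = 0, minimum P = 7/4

Vertices and P = 3u + 9v:
  (221/137, 129/137) → P = 1824/137
  (0, 16/5) → P = 144/5
  (3/4, 0) → P = 9/4
  (7/12, 0) → P = 7/4
  (0, 7/10) → P = 63/10

The binding constraints are v = 0 and -12u - 10v = -7.
Solving simultaneously gives u = 7/12, v = 0.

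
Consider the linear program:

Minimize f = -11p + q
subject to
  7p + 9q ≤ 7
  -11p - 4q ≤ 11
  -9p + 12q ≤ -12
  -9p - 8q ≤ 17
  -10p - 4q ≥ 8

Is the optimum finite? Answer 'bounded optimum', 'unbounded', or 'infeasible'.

bounded optimum

Extreme points and f = -11p + q:
  (-1/2, -11/8) → f = 33/8
  (-5/13, -22/13) → f = 33/13
  (-4/13, -16/13) → f = 28/13
  (1/11, -49/22) → f = -71/22
The feasible region has finitely many vertices and no improving ray; the minimum is -71/22 at (1/11, -49/22).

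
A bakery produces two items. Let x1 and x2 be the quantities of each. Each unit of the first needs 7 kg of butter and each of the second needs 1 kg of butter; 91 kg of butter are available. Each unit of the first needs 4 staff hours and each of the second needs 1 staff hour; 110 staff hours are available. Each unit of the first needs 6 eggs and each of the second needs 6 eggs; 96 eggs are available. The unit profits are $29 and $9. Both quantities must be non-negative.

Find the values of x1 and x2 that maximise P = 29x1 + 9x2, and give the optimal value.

Vertices and P = 29x1 + 9x2:
  (0, 0) → P = 0
  (0, 16) → P = 144
  (13, 0) → P = 377
  (25/2, 7/2) → P = 394

At the optimal vertex, 7x1 + x2 = 91 and 6x1 + 6x2 = 96.
Solving simultaneously gives x1 = 25/2, x2 = 7/2.

x1 = 25/2, x2 = 7/2, maximum P = 394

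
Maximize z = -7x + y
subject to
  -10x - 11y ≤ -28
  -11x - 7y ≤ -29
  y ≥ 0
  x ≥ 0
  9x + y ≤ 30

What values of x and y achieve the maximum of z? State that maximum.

Feasible corners and z = -7x + y:
  (41/17, 6/17) → z = -281/17
  (14/5, 0) → z = -98/5
  (0, 29/7) → z = 29/7
  (10/3, 0) → z = -70/3
  (0, 30) → z = 30

The binding constraints are x = 0 and 9x + y = 30.
Solving simultaneously gives x = 0, y = 30.

x = 0, y = 30, maximum z = 30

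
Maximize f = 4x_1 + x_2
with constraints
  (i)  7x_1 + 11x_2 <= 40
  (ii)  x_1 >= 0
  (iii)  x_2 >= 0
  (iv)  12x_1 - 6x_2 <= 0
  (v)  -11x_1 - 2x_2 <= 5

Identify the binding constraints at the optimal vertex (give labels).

(i) and (iv)

Feasible corners and f = 4x_1 + x_2:
  (0, 40/11) → f = 40/11
  (40/29, 80/29) → f = 240/29
  (0, 0) → f = 0

The maximum is at (40/29, 80/29). Substituting into each constraint, equality holds for (i) and (iv); the remaining constraints have slack.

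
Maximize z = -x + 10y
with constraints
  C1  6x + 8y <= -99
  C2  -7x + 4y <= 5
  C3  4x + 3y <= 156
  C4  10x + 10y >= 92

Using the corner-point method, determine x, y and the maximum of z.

x = 863/10, y = -771/10, maximum z = -8573/10

The binding constraints are 6x + 8y = -99 and 10x + 10y = 92.
Solving simultaneously gives x = 863/10, y = -771/10.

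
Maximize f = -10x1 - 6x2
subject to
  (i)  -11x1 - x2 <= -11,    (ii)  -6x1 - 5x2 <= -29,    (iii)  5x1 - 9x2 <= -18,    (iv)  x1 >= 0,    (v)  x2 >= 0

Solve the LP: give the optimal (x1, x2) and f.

Vertices and f = -10x1 - 6x2:
  (26/49, 253/49) → f = -254/7
  (0, 11) → f = -66
  (171/79, 253/79) → f = -3228/79
The feasible region is unbounded (it extends along (0, 1), (9, 5)), but f strictly decreases along every unbounded feasible direction, so there is no improving ray and the maximum is attained at a vertex.

x1 = 26/49, x2 = 253/49, maximum f = -254/7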